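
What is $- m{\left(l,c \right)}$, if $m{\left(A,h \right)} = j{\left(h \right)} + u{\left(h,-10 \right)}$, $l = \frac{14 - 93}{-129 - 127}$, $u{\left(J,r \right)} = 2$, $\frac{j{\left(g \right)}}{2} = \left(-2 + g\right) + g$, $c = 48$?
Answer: $-190$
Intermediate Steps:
$j{\left(g \right)} = -4 + 4 g$ ($j{\left(g \right)} = 2 \left(\left(-2 + g\right) + g\right) = 2 \left(-2 + 2 g\right) = -4 + 4 g$)
$l = \frac{79}{256}$ ($l = - \frac{79}{-256} = \left(-79\right) \left(- \frac{1}{256}\right) = \frac{79}{256} \approx 0.30859$)
$m{\left(A,h \right)} = -2 + 4 h$ ($m{\left(A,h \right)} = \left(-4 + 4 h\right) + 2 = -2 + 4 h$)
$- m{\left(l,c \right)} = - (-2 + 4 \cdot 48) = - (-2 + 192) = \left(-1\right) 190 = -190$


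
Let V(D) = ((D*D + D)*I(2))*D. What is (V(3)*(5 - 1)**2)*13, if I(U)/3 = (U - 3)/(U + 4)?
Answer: -3744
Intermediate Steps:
I(U) = 3*(-3 + U)/(4 + U) (I(U) = 3*((U - 3)/(U + 4)) = 3*((-3 + U)/(4 + U)) = 3*(-3 + U)/(4 + U))
V(D) = D*(-D/2 - D**2/2) (V(D) = ((D*D + D)*(3*(-3 + 2)/(4 + 2)))*D = ((D**2 + D)*(3*(-1)/6))*D = ((D + D**2)*(3*(1/6)*(-1)))*D = ((D + D**2)*(-1/2))*D = (-D/2 - D**2/2)*D = D*(-D/2 - D**2/2))
(V(3)*(5 - 1)**2)*13 = (((1/2)*3**2*(-1 - 1*3))*(5 - 1)**2)*13 = (((1/2)*9*(-1 - 3))*4**2)*13 = (((1/2)*9*(-4))*16)*13 = -18*16*13 = -288*13 = -3744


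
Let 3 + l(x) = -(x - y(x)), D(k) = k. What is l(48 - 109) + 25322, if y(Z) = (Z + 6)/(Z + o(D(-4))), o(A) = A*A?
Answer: 228431/9 ≈ 25381.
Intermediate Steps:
o(A) = A**2
y(Z) = (6 + Z)/(16 + Z) (y(Z) = (Z + 6)/(Z + (-4)**2) = (6 + Z)/(Z + 16) = (6 + Z)/(16 + Z))
l(x) = -3 - x + (6 + x)/(16 + x) (l(x) = -3 - (x - (6 + x)/(16 + x)) = -3 + (-x + (6 + x)/(16 + x)) = -3 - x + (6 + x)/(16 + x))
l(48 - 109) + 25322 = (-42 - (48 - 109)**2 - 18*(48 - 109))/(16 + (48 - 109)) + 25322 = (-42 - 1*(-61)**2 - 18*(-61))/(16 - 61) + 25322 = (-42 - 1*3721 + 1098)/(-45) + 25322 = -(-42 - 3721 + 1098)/45 + 25322 = -1/45*(-2665) + 25322 = 533/9 + 25322 = 228431/9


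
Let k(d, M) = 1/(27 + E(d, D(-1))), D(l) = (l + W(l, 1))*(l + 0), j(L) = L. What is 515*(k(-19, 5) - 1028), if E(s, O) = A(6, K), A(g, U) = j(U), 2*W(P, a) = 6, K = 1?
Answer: -14823245/28 ≈ -5.2940e+5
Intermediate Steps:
W(P, a) = 3 (W(P, a) = (½)*6 = 3)
A(g, U) = U
D(l) = l*(3 + l) (D(l) = (l + 3)*(l + 0) = (3 + l)*l = l*(3 + l))
E(s, O) = 1
k(d, M) = 1/28 (k(d, M) = 1/(27 + 1) = 1/28)
515*(k(-19, 5) - 1028) = 515*(1/28 - 1028) = 515*(-28783/28) = -14823245/28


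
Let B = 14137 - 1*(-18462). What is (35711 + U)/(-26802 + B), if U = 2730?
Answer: 38441/5797 ≈ 6.6312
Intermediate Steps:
B = 32599 (B = 14137 + 18462 = 32599)
(35711 + U)/(-26802 + B) = (35711 + 2730)/(-26802 + 32599) = 38441/5797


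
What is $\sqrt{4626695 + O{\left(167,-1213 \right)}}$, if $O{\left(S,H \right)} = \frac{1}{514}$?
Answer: $\frac{\sqrt{1222354312734}}{514} \approx 2151.0$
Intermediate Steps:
$O{\left(S,H \right)} = \frac{1}{514}$
$\sqrt{4626695 + O{\left(167,-1213 \right)}} = \sqrt{4626695 + \frac{1}{514}} = \sqrt{\frac{2378121231}{514}} = \frac{\sqrt{1222354312734}}{514}$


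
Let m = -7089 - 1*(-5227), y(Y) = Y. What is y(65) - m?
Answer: 1927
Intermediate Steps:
m = -1862 (m = -7089 + 5227 = -1862)
y(65) - m = 65 - 1*(-1862) = 65 + 1862 = 1927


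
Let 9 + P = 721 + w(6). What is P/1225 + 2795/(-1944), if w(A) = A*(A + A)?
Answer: -38771/48600 ≈ -0.79776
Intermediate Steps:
w(A) = 2*A**2 (w(A) = A*(2*A) = 2*A**2)
P = 784 (P = -9 + (721 + 2*6**2) = -9 + (721 + 2*36) = -9 + (721 + 72) = -9 + 793 = 784)
P/1225 + 2795/(-1944) = 784/1225 + 2795/(-1944) = 784*(1/1225) + 2795*(-1/1944) = 16/25 - 2795/1944 = -38771/48600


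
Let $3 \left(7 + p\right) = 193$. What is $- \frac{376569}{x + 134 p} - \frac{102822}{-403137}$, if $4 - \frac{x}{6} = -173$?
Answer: $- \frac{150909752837}{3525298686} \approx -42.808$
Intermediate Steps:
$x = 1062$ ($x = 24 - -1038 = 24 + 1038 = 1062$)
$p = \frac{172}{3}$ ($p = -7 + \frac{1}{3} \cdot 193 = -7 + \frac{193}{3} = \frac{172}{3} \approx 57.333$)
$- \frac{376569}{x + 134 p} - \frac{102822}{-403137} = - \frac{376569}{1062 + 134 \cdot \frac{172}{3}} - \frac{102822}{-403137} = - \frac{376569}{1062 + \frac{23048}{3}} - - \frac{34274}{134379} = - \frac{376569}{\frac{26234}{3}} + \frac{34274}{134379} = \left(-376569\right) \frac{3}{26234} + \frac{34274}{134379} = - \frac{1129707}{26234} + \frac{34274}{134379} = - \frac{150909752837}{3525298686}$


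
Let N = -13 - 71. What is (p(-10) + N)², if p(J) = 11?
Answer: 5329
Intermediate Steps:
N = -84
(p(-10) + N)² = (11 - 84)² = (-73)² = 5329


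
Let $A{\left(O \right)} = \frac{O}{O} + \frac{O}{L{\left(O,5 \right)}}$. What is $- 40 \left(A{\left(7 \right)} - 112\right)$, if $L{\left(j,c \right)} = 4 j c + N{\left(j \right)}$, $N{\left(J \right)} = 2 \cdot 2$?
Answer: $\frac{79885}{18} \approx 4438.1$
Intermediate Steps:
$N{\left(J \right)} = 4$
$L{\left(j,c \right)} = 4 + 4 c j$ ($L{\left(j,c \right)} = 4 j c + 4 = 4 c j + 4 = 4 + 4 c j$)
$A{\left(O \right)} = 1 + \frac{O}{4 + 20 O}$ ($A{\left(O \right)} = \frac{O}{O} + \frac{O}{4 + 4 \cdot 5 O} = 1 + \frac{O}{4 + 20 O}$)
$- 40 \left(A{\left(7 \right)} - 112\right) = - 40 \left(\frac{4 + 21 \cdot 7}{4 \left(1 + 5 \cdot 7\right)} - 112\right) = - 40 \left(\frac{4 + 147}{4 \left(1 + 35\right)} - 112\right) = - 40 \left(\frac{1}{4} \cdot \frac{1}{36} \cdot 151 - 112\right) = - 40 \left(\frac{151}{144} - 112\right) = \left(-40\right) \left(- \frac{15977}{144}\right) = \frac{79885}{18}$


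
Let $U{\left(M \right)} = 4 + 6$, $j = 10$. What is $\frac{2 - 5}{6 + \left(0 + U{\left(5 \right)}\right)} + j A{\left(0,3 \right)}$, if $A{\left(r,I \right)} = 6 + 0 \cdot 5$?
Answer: $\frac{957}{16} \approx 59.813$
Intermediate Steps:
$U{\left(M \right)} = 10$
$A{\left(r,I \right)} = 6$ ($A{\left(r,I \right)} = 6 + 0 = 6$)
$\frac{2 - 5}{6 + \left(0 + U{\left(5 \right)}\right)} + j A{\left(0,3 \right)} = \frac{2 - 5}{6 + \left(0 + 10\right)} + 10 \cdot 6 = - \frac{3}{6 + 10} + 60 = - \frac{3}{16} + 60 = \frac{957}{16}$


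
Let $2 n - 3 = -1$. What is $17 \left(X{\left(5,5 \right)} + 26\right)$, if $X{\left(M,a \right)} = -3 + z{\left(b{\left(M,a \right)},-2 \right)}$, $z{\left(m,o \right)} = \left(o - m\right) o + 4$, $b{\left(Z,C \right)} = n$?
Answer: $561$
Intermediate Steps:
$n = 1$ ($n = \frac{3}{2} + \frac{1}{2} \left(-1\right) = \frac{3}{2} - \frac{1}{2} = 1$)
$b{\left(Z,C \right)} = 1$
$z{\left(m,o \right)} = 4 + o \left(o - m\right)$ ($z{\left(m,o \right)} = o \left(o - m\right) + 4 = 4 + o \left(o - m\right)$)
$X{\left(M,a \right)} = 7$ ($X{\left(M,a \right)} = -3 + \left(4 + \left(-2\right)^{2} - 1 \left(-2\right)\right) = -3 + \left(4 + 4 + 2\right) = -3 + 10 = 7$)
$17 \left(X{\left(5,5 \right)} + 26\right) = 17 \left(7 + 26\right) = 17 \cdot 33 = 561$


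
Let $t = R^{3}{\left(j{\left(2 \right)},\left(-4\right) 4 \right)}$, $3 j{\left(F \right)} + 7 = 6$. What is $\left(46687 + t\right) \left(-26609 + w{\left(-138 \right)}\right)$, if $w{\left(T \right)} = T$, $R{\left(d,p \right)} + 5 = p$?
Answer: $-1001033222$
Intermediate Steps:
$j{\left(F \right)} = - \frac{1}{3}$ ($j{\left(F \right)} = - \frac{7}{3} + \frac{1}{3} \cdot 6 = - \frac{7}{3} + 2 = - \frac{1}{3}$)
$R{\left(d,p \right)} = -5 + p$
$t = -9261$ ($t = \left(-5 - 16\right)^{3} = \left(-21\right)^{3} = -9261$)
$\left(46687 + t\right) \left(-26609 + w{\left(-138 \right)}\right) = \left(46687 - 9261\right) \left(-26609 - 138\right) = 37426 \left(-26747\right) = -1001033222$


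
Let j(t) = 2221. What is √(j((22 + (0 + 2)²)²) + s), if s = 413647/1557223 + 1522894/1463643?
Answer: 4*√80170266638585722409236437/759739514463 ≈ 47.141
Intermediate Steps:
s = 2976917099383/2279218543389 (s = 413647*(1/1557223) + 1522894*(1/1463643) = 413647/1557223 + 1522894/1463643 = 2976917099383/2279218543389 ≈ 1.3061)
√(j((22 + (0 + 2)²)²) + s) = √(2221 + 2976917099383/2279218543389) = √(5065121301966352/2279218543389) = 4*√80170266638585722409236437/759739514463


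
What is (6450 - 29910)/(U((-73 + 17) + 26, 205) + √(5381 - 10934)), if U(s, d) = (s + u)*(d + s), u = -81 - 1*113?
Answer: 919632000/1536645553 + 70380*I*√617/1536645553 ≈ 0.59847 + 0.0011377*I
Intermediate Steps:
u = -194 (u = -81 - 113 = -194)
U(s, d) = (-194 + s)*(d + s) (U(s, d) = (s - 194)*(d + s) = (-194 + s)*(d + s))
(6450 - 29910)/(U((-73 + 17) + 26, 205) + √(5381 - 10934)) = (6450 - 29910)/((((-73 + 17) + 26)² - 194*205 - 194*((-73 + 17) + 26) + 205*((-73 + 17) + 26)) + √(5381 - 10934)) = -23460/(((-56 + 26)² - 39770 - 194*(-56 + 26) + 205*(-56 + 26)) + √(-5553)) = -23460/(((-30)² - 39770 - 194*(-30) + 205*(-30)) + 3*I*√617) = -23460/((900 - 39770 + 5820 - 6150) + 3*I*√617) = -23460/(-39200 + 3*I*√617)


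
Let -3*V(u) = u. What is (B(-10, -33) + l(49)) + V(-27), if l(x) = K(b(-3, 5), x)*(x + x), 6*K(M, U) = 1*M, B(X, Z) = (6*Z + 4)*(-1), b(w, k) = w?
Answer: 154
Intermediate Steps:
V(u) = -u/3
B(X, Z) = -4 - 6*Z (B(X, Z) = (4 + 6*Z)*(-1) = -4 - 6*Z)
K(M, U) = M/6 (K(M, U) = (1*M)/6 = M/6)
l(x) = -x (l(x) = ((1/6)*(-3))*(x + x) = -x)
(B(-10, -33) + l(49)) + V(-27) = ((-4 - 6*(-33)) - 1*49) - 1/3*(-27) = ((-4 + 198) - 49) + 9 = (194 - 49) + 9 = 145 + 9 = 154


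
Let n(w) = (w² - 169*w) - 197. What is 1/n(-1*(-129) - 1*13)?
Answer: -1/6345 ≈ -0.00015760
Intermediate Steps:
n(w) = -197 + w² - 169*w
1/n(-1*(-129) - 1*13) = 1/(-197 + (-1*(-129) - 1*13)² - 169*(-1*(-129) - 1*13)) = 1/(-197 + (129 - 13)² - 169*(129 - 13)) = 1/(-197 + 116² - 169*116) = 1/(-197 + 13456 - 19604) = 1/(-6345) = -1/6345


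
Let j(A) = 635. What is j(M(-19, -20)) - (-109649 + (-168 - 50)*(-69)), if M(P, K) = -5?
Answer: 95242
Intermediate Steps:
j(M(-19, -20)) - (-109649 + (-168 - 50)*(-69)) = 635 - (-109649 + (-168 - 50)*(-69)) = 635 - (-109649 - 218*(-69)) = 635 - (-109649 + 15042) = 635 - 1*(-94607) = 635 + 94607 = 95242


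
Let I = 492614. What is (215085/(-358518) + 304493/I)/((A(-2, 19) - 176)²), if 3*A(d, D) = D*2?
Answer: 602313597/883422869814275 ≈ 6.8180e-7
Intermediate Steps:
A(d, D) = 2*D/3 (A(d, D) = (D*2)/3 = (2*D)/3 = 2*D/3)
(215085/(-358518) + 304493/I)/((A(-2, 19) - 176)²) = (215085/(-358518) + 304493/492614)/(((⅔)*19 - 176)²) = (215085*(-1/358518) + 304493*(1/492614))/((38/3 - 176)²) = (-71695/119506 + 304493/492614)/((-490/3)²) = 267694932/(14717582171*(240100/9)) = (267694932/14717582171)*(9/240100) = 602313597/883422869814275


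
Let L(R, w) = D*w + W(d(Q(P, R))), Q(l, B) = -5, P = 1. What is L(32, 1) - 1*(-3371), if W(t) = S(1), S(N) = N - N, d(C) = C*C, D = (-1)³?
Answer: 3370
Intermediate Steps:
D = -1
d(C) = C²
S(N) = 0
W(t) = 0
L(R, w) = -w (L(R, w) = -w + 0 = -w)
L(32, 1) - 1*(-3371) = -1*1 - 1*(-3371) = -1 + 3371 = 3370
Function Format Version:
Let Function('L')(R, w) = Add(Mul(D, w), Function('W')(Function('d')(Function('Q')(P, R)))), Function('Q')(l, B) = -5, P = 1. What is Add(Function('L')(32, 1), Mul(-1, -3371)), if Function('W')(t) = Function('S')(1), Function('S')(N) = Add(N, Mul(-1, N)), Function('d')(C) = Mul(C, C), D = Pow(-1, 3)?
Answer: 3370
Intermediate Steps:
D = -1
Function('d')(C) = Pow(C, 2)
Function('S')(N) = 0
Function('W')(t) = 0
Function('L')(R, w) = Mul(-1, w) (Function('L')(R, w) = Add(Mul(-1, w), 0) = Mul(-1, w))
Add(Function('L')(32, 1), Mul(-1, -3371)) = Add(Mul(-1, 1), Mul(-1, -3371)) = Add(-1, 3371) = 3370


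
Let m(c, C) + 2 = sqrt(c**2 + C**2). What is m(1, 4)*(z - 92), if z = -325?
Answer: 834 - 417*sqrt(17) ≈ -885.33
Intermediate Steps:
m(c, C) = -2 + sqrt(C**2 + c**2) (m(c, C) = -2 + sqrt(c**2 + C**2) = -2 + sqrt(C**2 + c**2))
m(1, 4)*(z - 92) = (-2 + sqrt(4**2 + 1**2))*(-325 - 92) = (-2 + sqrt(16 + 1))*(-417) = (-2 + sqrt(17))*(-417) = 834 - 417*sqrt(17)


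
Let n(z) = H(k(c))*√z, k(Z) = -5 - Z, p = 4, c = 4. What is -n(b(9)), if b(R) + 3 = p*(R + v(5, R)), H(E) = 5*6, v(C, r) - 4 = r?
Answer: -30*√85 ≈ -276.59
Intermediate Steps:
v(C, r) = 4 + r
H(E) = 30
b(R) = 13 + 8*R (b(R) = -3 + 4*(R + (4 + R)) = -3 + 4*(4 + 2*R) = -3 + (16 + 8*R) = 13 + 8*R)
n(z) = 30*√z
-n(b(9)) = -30*√(13 + 8*9) = -30*√(13 + 72) = -30*√85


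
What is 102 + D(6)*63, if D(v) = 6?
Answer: 480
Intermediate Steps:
102 + D(6)*63 = 102 + 6*63 = 102 + 378 = 480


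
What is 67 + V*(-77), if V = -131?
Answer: 10154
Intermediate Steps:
67 + V*(-77) = 67 - 131*(-77) = 67 + 10087 = 10154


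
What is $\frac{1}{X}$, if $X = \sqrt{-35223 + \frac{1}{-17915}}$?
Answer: $- \frac{i \sqrt{11304724124090}}{631020046} \approx - 0.0053283 i$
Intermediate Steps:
$X = \frac{i \sqrt{11304724124090}}{17915}$ ($X = \sqrt{-35223 - \frac{1}{17915}} = \sqrt{- \frac{631020046}{17915}} = \frac{i \sqrt{11304724124090}}{17915} \approx 187.68 i$)
$\frac{1}{X} = \frac{1}{\frac{1}{17915} i \sqrt{11304724124090}} = - \frac{i \sqrt{11304724124090}}{631020046}$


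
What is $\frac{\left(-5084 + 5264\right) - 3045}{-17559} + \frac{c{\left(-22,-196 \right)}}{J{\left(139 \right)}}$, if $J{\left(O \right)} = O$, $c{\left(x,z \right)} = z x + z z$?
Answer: $\frac{250219729}{813567} \approx 307.56$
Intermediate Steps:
$c{\left(x,z \right)} = z^{2} + x z$ ($c{\left(x,z \right)} = x z + z^{2} = z^{2} + x z$)
$\frac{\left(-5084 + 5264\right) - 3045}{-17559} + \frac{c{\left(-22,-196 \right)}}{J{\left(139 \right)}} = \frac{\left(-5084 + 5264\right) - 3045}{-17559} + \frac{\left(-196\right) \left(-22 - 196\right)}{139} = \left(180 - 3045\right) \left(- \frac{1}{17559}\right) + \left(-196\right) \left(-218\right) \frac{1}{139} = \left(-2865\right) \left(- \frac{1}{17559}\right) + 42728 \cdot \frac{1}{139} = \frac{955}{5853} + \frac{42728}{139} = \frac{250219729}{813567}$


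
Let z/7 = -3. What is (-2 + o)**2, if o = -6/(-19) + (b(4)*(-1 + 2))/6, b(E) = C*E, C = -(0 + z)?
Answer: 54756/361 ≈ 151.68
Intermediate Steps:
z = -21 (z = 7*(-3) = -21)
C = 21 (C = -(0 - 21) = -1*(-21) = 21)
b(E) = 21*E
o = 272/19 (o = -6/(-19) + ((21*4)*(-1 + 2))/6 = -6*(-1/19) + (84*1)*(1/6) = 6/19 + 84*(1/6) = 6/19 + 14 = 272/19 ≈ 14.316)
(-2 + o)**2 = (-2 + 272/19)**2 = (234/19)**2 = 54756/361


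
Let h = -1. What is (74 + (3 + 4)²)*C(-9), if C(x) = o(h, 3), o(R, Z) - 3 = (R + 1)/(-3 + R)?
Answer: 369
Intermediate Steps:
o(R, Z) = 3 + (1 + R)/(-3 + R) (o(R, Z) = 3 + (R + 1)/(-3 + R) = 3 + (1 + R)/(-3 + R))
C(x) = 3 (C(x) = 4*(-2 - 1)/(-3 - 1) = 4*(-3)/(-4) = 4*(-¼)*(-3) = 3)
(74 + (3 + 4)²)*C(-9) = (74 + (3 + 4)²)*3 = (74 + 7²)*3 = (74 + 49)*3 = 123*3 = 369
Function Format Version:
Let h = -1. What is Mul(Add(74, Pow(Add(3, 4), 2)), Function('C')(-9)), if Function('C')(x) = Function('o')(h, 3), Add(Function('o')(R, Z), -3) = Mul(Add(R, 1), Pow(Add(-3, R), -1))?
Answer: 369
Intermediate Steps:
Function('o')(R, Z) = Add(3, Mul(Pow(Add(-3, R), -1), Add(1, R))) (Function('o')(R, Z) = Add(3, Mul(Add(R, 1), Pow(Add(-3, R), -1))) = Add(3, Mul(Add(1, R), Pow(Add(-3, R), -1))) = Add(3, Mul(Pow(Add(-3, R), -1), Add(1, R))))
Function('C')(x) = 3 (Function('C')(x) = Mul(4, Pow(Add(-3, -1), -1), Add(-2, -1)) = Mul(4, Pow(-4, -1), -3) = Mul(4, Rational(-1, 4), -3) = 3)
Mul(Add(74, Pow(Add(3, 4), 2)), Function('C')(-9)) = Mul(Add(74, Pow(Add(3, 4), 2)), 3) = Mul(Add(74, Pow(7, 2)), 3) = Mul(Add(74, 49), 3) = Mul(123, 3) = 369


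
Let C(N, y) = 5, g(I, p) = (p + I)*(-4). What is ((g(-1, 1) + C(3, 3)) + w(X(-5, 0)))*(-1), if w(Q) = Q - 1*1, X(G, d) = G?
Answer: 1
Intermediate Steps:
g(I, p) = -4*I - 4*p (g(I, p) = (I + p)*(-4) = -4*I - 4*p)
w(Q) = -1 + Q (w(Q) = Q - 1 = -1 + Q)
((g(-1, 1) + C(3, 3)) + w(X(-5, 0)))*(-1) = (((-4*(-1) - 4*1) + 5) + (-1 - 5))*(-1) = (((4 - 4) + 5) - 6)*(-1) = ((0 + 5) - 6)*(-1) = (5 - 6)*(-1) = -1*(-1) = 1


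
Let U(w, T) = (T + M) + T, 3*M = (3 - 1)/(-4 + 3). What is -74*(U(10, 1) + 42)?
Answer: -9620/3 ≈ -3206.7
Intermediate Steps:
M = -⅔ (M = ((3 - 1)/(-4 + 3))/3 = (2/(-1))/3 = (2*(-1))/3 = (⅓)*(-2) = -⅔ ≈ -0.66667)
U(w, T) = -⅔ + 2*T (U(w, T) = (T - ⅔) + T = (-⅔ + T) + T = -⅔ + 2*T)
-74*(U(10, 1) + 42) = -74*((-⅔ + 2*1) + 42) = -74*((-⅔ + 2) + 42) = -74*(4/3 + 42) = -74*130/3 = -9620/3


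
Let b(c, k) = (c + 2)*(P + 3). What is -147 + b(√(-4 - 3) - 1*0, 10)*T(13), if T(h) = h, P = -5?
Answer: -199 - 26*I*√7 ≈ -199.0 - 68.79*I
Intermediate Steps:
b(c, k) = -4 - 2*c (b(c, k) = (c + 2)*(-5 + 3) = (2 + c)*(-2) = -4 - 2*c)
-147 + b(√(-4 - 3) - 1*0, 10)*T(13) = -147 + (-4 - 2*(√(-4 - 3) - 1*0))*13 = -147 + (-4 - 2*(√(-7) + 0))*13 = -147 + (-4 - 2*(I*√7 + 0))*13 = -147 + (-4 - 2*I*√7)*13 = -147 + (-52 - 26*I*√7) = -199 - 26*I*√7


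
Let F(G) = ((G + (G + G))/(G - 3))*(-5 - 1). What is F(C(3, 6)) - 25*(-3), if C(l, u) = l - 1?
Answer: 111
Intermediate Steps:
C(l, u) = -1 + l
F(G) = -18*G/(-3 + G) (F(G) = ((G + 2*G)/(-3 + G))*(-6) = ((3*G)/(-3 + G))*(-6) = (3*G/(-3 + G))*(-6) = -18*G/(-3 + G))
F(C(3, 6)) - 25*(-3) = -18*(-1 + 3)/(-3 + (-1 + 3)) - 25*(-3) = -18*2/(-3 + 2) - 1*(-75) = -18*2/(-1) + 75 = -18*2*(-1) + 75 = 36 + 75 = 111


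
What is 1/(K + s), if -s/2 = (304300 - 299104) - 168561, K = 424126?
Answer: 1/750856 ≈ 1.3318e-6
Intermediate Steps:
s = 326730 (s = -2*((304300 - 299104) - 168561) = -2*(5196 - 168561) = -2*(-163365) = 326730)
1/(K + s) = 1/(424126 + 326730) = 1/750856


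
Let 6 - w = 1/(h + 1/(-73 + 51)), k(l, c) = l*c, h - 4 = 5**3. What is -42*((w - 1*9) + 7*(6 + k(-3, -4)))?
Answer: -14655018/2837 ≈ -5165.7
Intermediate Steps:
h = 129 (h = 4 + 5**3 = 4 + 125 = 129)
k(l, c) = c*l
w = 17000/2837 (w = 6 - 1/(129 + 1/(-73 + 51)) = 6 - 1/(129 + 1/(-22)) = 6 - 1/(129 - 1/22) = 6 - 1/2837/22 = 6 - 1*22/2837 = 6 - 22/2837 = 17000/2837 ≈ 5.9922)
-42*((w - 1*9) + 7*(6 + k(-3, -4))) = -42*((17000/2837 - 1*9) + 7*(6 - 4*(-3))) = -42*((17000/2837 - 9) + 7*(6 + 12)) = -42*(-8533/2837 + 7*18) = -42*(-8533/2837 + 126) = -42*348929/2837 = -14655018/2837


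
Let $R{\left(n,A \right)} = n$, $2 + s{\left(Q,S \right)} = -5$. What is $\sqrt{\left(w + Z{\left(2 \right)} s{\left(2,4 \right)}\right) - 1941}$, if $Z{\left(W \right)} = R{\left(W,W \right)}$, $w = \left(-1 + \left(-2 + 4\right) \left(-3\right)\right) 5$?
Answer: $i \sqrt{1990} \approx 44.609 i$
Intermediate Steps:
$s{\left(Q,S \right)} = -7$ ($s{\left(Q,S \right)} = -2 - 5 = -7$)
$w = -35$ ($w = \left(-1 + 2 \left(-3\right)\right) 5 = \left(-1 - 6\right) 5 = \left(-7\right) 5 = -35$)
$Z{\left(W \right)} = W$
$\sqrt{\left(w + Z{\left(2 \right)} s{\left(2,4 \right)}\right) - 1941} = \sqrt{\left(-35 + 2 \left(-7\right)\right) - 1941} = \sqrt{\left(-35 - 14\right) - 1941} = \sqrt{-49 - 1941} = \sqrt{-1990} = i \sqrt{1990}$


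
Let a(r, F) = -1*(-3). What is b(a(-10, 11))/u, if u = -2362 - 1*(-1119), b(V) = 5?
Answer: -5/1243 ≈ -0.0040225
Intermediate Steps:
a(r, F) = 3
u = -1243 (u = -2362 + 1119 = -1243)
b(a(-10, 11))/u = 5/(-1243) = 5*(-1/1243) = -5/1243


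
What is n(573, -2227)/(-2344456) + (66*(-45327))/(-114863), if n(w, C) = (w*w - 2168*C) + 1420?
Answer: 6421182224637/269291249528 ≈ 23.845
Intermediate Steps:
n(w, C) = 1420 + w**2 - 2168*C (n(w, C) = (w**2 - 2168*C) + 1420 = 1420 + w**2 - 2168*C)
n(573, -2227)/(-2344456) + (66*(-45327))/(-114863) = (1420 + 573**2 - 2168*(-2227))/(-2344456) + (66*(-45327))/(-114863) = (1420 + 328329 + 4828136)*(-1/2344456) - 2991582*(-1/114863) = 5157885*(-1/2344456) + 2991582/114863 = -5157885/2344456 + 2991582/114863 = 6421182224637/269291249528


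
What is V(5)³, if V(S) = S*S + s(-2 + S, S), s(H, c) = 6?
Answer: 29791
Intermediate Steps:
V(S) = 6 + S² (V(S) = S*S + 6 = S² + 6 = 6 + S²)
V(5)³ = (6 + 5²)³ = (6 + 25)³ = 31³ = 29791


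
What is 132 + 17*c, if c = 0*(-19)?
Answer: 132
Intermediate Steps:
c = 0
132 + 17*c = 132 + 17*0 = 132 + 0 = 132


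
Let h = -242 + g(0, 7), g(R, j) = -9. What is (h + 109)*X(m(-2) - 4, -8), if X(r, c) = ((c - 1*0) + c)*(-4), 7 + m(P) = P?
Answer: -9088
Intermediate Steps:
m(P) = -7 + P
X(r, c) = -8*c (X(r, c) = ((c + 0) + c)*(-4) = (c + c)*(-4) = (2*c)*(-4) = -8*c)
h = -251 (h = -242 - 9 = -251)
(h + 109)*X(m(-2) - 4, -8) = (-251 + 109)*(-8*(-8)) = -142*64 = -9088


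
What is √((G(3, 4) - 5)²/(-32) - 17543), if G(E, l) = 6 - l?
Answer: I*√1122770/8 ≈ 132.45*I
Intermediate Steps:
√((G(3, 4) - 5)²/(-32) - 17543) = √(((6 - 1*4) - 5)²/(-32) - 17543) = √(((6 - 4) - 5)²*(-1/32) - 17543) = √((2 - 5)²*(-1/32) - 17543) = √((-3)²*(-1/32) - 17543) = √(9*(-1/32) - 17543) = √(-9/32 - 17543) = √(-561385/32) = I*√1122770/8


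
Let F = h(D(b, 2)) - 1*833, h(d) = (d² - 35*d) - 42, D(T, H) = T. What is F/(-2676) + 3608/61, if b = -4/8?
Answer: 12943067/217648 ≈ 59.468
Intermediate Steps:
b = -½ (b = -4*⅛ = -½ ≈ -0.50000)
h(d) = -42 + d² - 35*d
F = -3429/4 (F = (-42 + (-½)² - 35*(-½)) - 1*833 = (-42 + ¼ + 35/2) - 833 = -97/4 - 833 = -3429/4 ≈ -857.25)
F/(-2676) + 3608/61 = -3429/4/(-2676) + 3608/61 = -3429/4*(-1/2676) + 3608*(1/61) = 1143/3568 + 3608/61 = 12943067/217648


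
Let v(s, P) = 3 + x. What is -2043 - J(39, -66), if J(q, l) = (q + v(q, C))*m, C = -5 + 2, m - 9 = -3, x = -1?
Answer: -2289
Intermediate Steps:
m = 6 (m = 9 - 3 = 6)
C = -3
v(s, P) = 2 (v(s, P) = 3 - 1 = 2)
J(q, l) = 12 + 6*q (J(q, l) = (q + 2)*6 = (2 + q)*6 = 12 + 6*q)
-2043 - J(39, -66) = -2043 - (12 + 6*39) = -2043 - (12 + 234) = -2043 - 1*246 = -2043 - 246 = -2289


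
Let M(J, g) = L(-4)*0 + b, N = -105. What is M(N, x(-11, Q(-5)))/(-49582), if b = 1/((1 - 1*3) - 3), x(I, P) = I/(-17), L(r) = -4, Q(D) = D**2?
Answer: 1/247910 ≈ 4.0337e-6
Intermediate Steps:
x(I, P) = -I/17 (x(I, P) = I*(-1/17) = -I/17)
b = -1/5 (b = 1/((1 - 3) - 3) = 1/(-2 - 3) = 1/(-5) = -1/5 ≈ -0.20000)
M(J, g) = -1/5 (M(J, g) = -4*0 - 1/5 = 0 - 1/5 = -1/5)
M(N, x(-11, Q(-5)))/(-49582) = -1/5/(-49582) = -1/5*(-1/49582) = 1/247910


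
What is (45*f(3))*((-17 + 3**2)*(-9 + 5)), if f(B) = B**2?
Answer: 12960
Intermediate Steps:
(45*f(3))*((-17 + 3**2)*(-9 + 5)) = (45*3**2)*((-17 + 3**2)*(-9 + 5)) = (45*9)*((-17 + 9)*(-4)) = 405*(-8*(-4)) = 405*32 = 12960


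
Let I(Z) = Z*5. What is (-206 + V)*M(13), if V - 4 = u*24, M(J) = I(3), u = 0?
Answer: -3030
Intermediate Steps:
I(Z) = 5*Z
M(J) = 15 (M(J) = 5*3 = 15)
V = 4 (V = 4 + 0*24 = 4 + 0 = 4)
(-206 + V)*M(13) = (-206 + 4)*15 = -202*15 = -3030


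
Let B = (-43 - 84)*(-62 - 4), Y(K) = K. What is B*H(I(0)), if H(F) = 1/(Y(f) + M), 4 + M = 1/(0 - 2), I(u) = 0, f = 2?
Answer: -16764/5 ≈ -3352.8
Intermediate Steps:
M = -9/2 (M = -4 + 1/(0 - 2) = -4 + 1/(-2) = -4 - ½ = -9/2 ≈ -4.5000)
B = 8382 (B = -127*(-66) = 8382)
H(F) = -⅖ (H(F) = 1/(2 - 9/2) = 1/(-5/2) = -⅖)
B*H(I(0)) = 8382*(-⅖) = -16764/5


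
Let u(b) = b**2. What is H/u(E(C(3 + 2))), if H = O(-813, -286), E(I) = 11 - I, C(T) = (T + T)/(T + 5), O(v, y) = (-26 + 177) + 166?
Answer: 317/100 ≈ 3.1700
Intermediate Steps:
O(v, y) = 317 (O(v, y) = 151 + 166 = 317)
C(T) = 2*T/(5 + T) (C(T) = (2*T)/(5 + T) = 2*T/(5 + T))
H = 317
H/u(E(C(3 + 2))) = 317/((11 - 2*(3 + 2)/(5 + (3 + 2)))**2) = 317/((11 - 2*5/(5 + 5))**2) = 317/((11 - 2*5/10)**2) = 317/((11 - 1*1)**2) = 317/((11 - 1)**2) = 317/(10**2) = 317/100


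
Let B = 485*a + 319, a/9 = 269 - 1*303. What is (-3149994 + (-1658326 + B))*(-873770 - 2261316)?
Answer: 15538774736346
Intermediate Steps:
a = -306 (a = 9*(269 - 1*303) = 9*(269 - 303) = 9*(-34) = -306)
B = -148091 (B = 485*(-306) + 319 = -148410 + 319 = -148091)
(-3149994 + (-1658326 + B))*(-873770 - 2261316) = (-3149994 + (-1658326 - 148091))*(-873770 - 2261316) = (-3149994 - 1806417)*(-3135086) = -4956411*(-3135086) = 15538774736346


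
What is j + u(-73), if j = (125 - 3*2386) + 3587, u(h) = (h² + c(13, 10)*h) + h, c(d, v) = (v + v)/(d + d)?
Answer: 22800/13 ≈ 1753.8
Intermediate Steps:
c(d, v) = v/d (c(d, v) = (2*v)/((2*d)) = (2*v)*(1/(2*d)) = v/d)
u(h) = h² + 23*h/13 (u(h) = (h² + (10/13)*h) + h = (h² + (10*(1/13))*h) + h = (h² + 10*h/13) + h = h² + 23*h/13)
j = -3446 (j = (125 - 7158) + 3587 = -7033 + 3587 = -3446)
j + u(-73) = -3446 + (1/13)*(-73)*(23 + 13*(-73)) = -3446 + (1/13)*(-73)*(23 - 949) = -3446 + (1/13)*(-73)*(-926) = -3446 + 67598/13 = 22800/13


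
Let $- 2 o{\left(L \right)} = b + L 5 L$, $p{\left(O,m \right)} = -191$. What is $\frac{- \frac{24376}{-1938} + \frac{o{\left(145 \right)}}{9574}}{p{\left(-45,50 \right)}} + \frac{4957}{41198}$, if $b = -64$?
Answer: $\frac{6073292279837}{73000645562508} \approx 0.083195$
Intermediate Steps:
$o{\left(L \right)} = 32 - \frac{5 L^{2}}{2}$ ($o{\left(L \right)} = - \frac{-64 + L 5 L}{2} = - \frac{-64 + 5 L L}{2} = - \frac{-64 + 5 L^{2}}{2} = 32 - \frac{5 L^{2}}{2}$)
$\frac{- \frac{24376}{-1938} + \frac{o{\left(145 \right)}}{9574}}{p{\left(-45,50 \right)}} + \frac{4957}{41198} = \frac{- \frac{24376}{-1938} + \frac{32 - \frac{5 \cdot 145^{2}}{2}}{9574}}{-191} + \frac{4957}{41198} = \left(\left(-24376\right) \left(- \frac{1}{1938}\right) + \left(32 - \frac{105125}{2}\right) \frac{1}{9574}\right) \left(- \frac{1}{191}\right) + 4957 \cdot \frac{1}{41198} = \left(\frac{12188}{969} + \left(32 - \frac{105125}{2}\right) \frac{1}{9574}\right) \left(- \frac{1}{191}\right) + \frac{4957}{41198} = \left(\frac{12188}{969} - \frac{105061}{19148}\right) \left(- \frac{1}{191}\right) + \frac{4957}{41198} = \frac{131571715}{18554412} \left(- \frac{1}{191}\right) + \frac{4957}{41198} = - \frac{131571715}{3543892692} + \frac{4957}{41198} = \frac{6073292279837}{73000645562508}$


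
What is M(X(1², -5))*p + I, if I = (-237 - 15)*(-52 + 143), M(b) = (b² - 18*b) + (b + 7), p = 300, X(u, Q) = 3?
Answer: -33432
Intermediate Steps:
M(b) = 7 + b² - 17*b (M(b) = (b² - 18*b) + (7 + b) = 7 + b² - 17*b)
I = -22932 (I = -252*91 = -22932)
M(X(1², -5))*p + I = (7 + 3² - 17*3)*300 - 22932 = (7 + 9 - 51)*300 - 22932 = -35*300 - 22932 = -10500 - 22932 = -33432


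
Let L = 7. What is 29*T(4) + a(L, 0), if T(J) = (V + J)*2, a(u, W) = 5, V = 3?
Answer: 411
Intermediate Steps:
T(J) = 6 + 2*J (T(J) = (3 + J)*2 = 6 + 2*J)
29*T(4) + a(L, 0) = 29*(6 + 2*4) + 5 = 29*(6 + 8) + 5 = 29*14 + 5 = 406 + 5 = 411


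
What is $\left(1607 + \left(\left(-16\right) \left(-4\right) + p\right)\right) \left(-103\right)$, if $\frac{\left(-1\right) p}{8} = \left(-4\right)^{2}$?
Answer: $-158929$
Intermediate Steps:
$p = -128$ ($p = - 8 \left(-4\right)^{2} = \left(-8\right) 16 = -128$)
$\left(1607 + \left(\left(-16\right) \left(-4\right) + p\right)\right) \left(-103\right) = \left(1607 - 64\right) \left(-103\right) = 1543 \left(-103\right) = -158929$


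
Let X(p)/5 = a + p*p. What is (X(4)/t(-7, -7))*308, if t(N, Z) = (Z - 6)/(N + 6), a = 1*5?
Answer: 32340/13 ≈ 2487.7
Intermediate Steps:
a = 5
X(p) = 25 + 5*p² (X(p) = 5*(5 + p*p) = 5*(5 + p²) = 25 + 5*p²)
t(N, Z) = (-6 + Z)/(6 + N)
(X(4)/t(-7, -7))*308 = ((25 + 5*4²)/(((-6 - 7)/(6 - 7))))*308 = ((25 + 5*16)/((-13/(-1))))*308 = ((25 + 80)/((-1*(-13))))*308 = (105/13)*308 = 32340/13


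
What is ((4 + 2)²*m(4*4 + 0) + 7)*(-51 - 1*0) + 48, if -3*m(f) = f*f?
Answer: 156363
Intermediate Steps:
m(f) = -f²/3 (m(f) = -f*f/3 = -f²/3)
((4 + 2)²*m(4*4 + 0) + 7)*(-51 - 1*0) + 48 = ((4 + 2)²*(-(4*4 + 0)²/3) + 7)*(-51 - 1*0) + 48 = (6²*(-(16 + 0)²/3) + 7)*(-51 + 0) + 48 = (36*(-⅓*16²) + 7)*(-51) + 48 = (36*(-⅓*256) + 7)*(-51) + 48 = (36*(-256/3) + 7)*(-51) + 48 = (-3072 + 7)*(-51) + 48 = -3065*(-51) + 48 = 156315 + 48 = 156363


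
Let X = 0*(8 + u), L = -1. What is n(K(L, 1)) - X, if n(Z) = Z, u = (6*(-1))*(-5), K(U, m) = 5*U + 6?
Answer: 1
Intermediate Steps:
K(U, m) = 6 + 5*U
u = 30 (u = -6*(-5) = 30)
X = 0 (X = 0*(8 + 30) = 0*38 = 0)
n(K(L, 1)) - X = (6 + 5*(-1)) - 1*0 = (6 - 5) + 0 = 1 + 0 = 1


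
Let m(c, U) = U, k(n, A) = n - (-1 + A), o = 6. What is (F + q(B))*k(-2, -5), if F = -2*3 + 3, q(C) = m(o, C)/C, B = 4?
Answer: -8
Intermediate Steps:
k(n, A) = 1 + n - A (k(n, A) = n + (1 - A) = 1 + n - A)
q(C) = 1 (q(C) = C/C = 1)
F = -3 (F = -6 + 3 = -3)
(F + q(B))*k(-2, -5) = (-3 + 1)*(1 - 2 - 1*(-5)) = -2*(1 - 2 + 5) = -2*4 = -8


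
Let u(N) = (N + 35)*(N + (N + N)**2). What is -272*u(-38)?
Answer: 4682208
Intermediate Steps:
u(N) = (35 + N)*(N + 4*N**2) (u(N) = (35 + N)*(N + (2*N)**2) = (35 + N)*(N + 4*N**2))
-272*u(-38) = -(-10336)*(35 + 4*(-38)**2 + 141*(-38)) = -(-10336)*(35 + 4*1444 - 5358) = -(-10336)*(35 + 5776 - 5358) = -(-10336)*453 = -272*(-17214) = 4682208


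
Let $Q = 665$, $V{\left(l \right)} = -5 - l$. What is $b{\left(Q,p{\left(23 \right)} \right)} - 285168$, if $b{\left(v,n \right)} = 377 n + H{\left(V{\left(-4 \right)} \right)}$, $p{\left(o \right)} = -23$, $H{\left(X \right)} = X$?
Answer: $-293840$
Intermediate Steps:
$b{\left(v,n \right)} = -1 + 377 n$ ($b{\left(v,n \right)} = 377 n - 1 = -1 + 377 n$)
$b{\left(Q,p{\left(23 \right)} \right)} - 285168 = \left(-1 + 377 \left(-23\right)\right) - 285168 = \left(-1 - 8671\right) - 285168 = -8672 - 285168 = -293840$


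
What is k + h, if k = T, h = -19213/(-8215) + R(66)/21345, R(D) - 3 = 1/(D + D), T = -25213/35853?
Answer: 952546794359/582355652076 ≈ 1.6357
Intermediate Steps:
T = -1327/1887 (T = -25213*1/35853 = -1327/1887 ≈ -0.70323)
R(D) = 3 + 1/(2*D) (R(D) = 3 + 1/(D + D) = 3 + 1/(2*D))
h = 2165466295/925843644 (h = -19213/(-8215) + (3 + (½)/66)/21345 = -19213*(-1/8215) + (3 + (½)*(1/66))*(1/21345) = 19213/8215 + (3 + 1/132)*(1/21345) = 19213/8215 + (397/132)*(1/21345) = 19213/8215 + 397/2817540 = 2165466295/925843644 ≈ 2.3389)
k = -1327/1887 ≈ -0.70323
k + h = -1327/1887 + 2165466295/925843644 = 952546794359/582355652076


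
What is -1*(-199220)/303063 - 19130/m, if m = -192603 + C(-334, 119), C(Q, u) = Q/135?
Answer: 5962741794230/7880165026557 ≈ 0.75668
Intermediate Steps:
C(Q, u) = Q/135 (C(Q, u) = Q*(1/135) = Q/135)
m = -26001739/135 (m = -192603 + (1/135)*(-334) = -192603 - 334/135 = -26001739/135 ≈ -1.9261e+5)
-1*(-199220)/303063 - 19130/m = -1*(-199220)/303063 - 19130/(-26001739/135) = 199220*(1/303063) - 19130*(-135/26001739) = 199220/303063 + 2582550/26001739 = 5962741794230/7880165026557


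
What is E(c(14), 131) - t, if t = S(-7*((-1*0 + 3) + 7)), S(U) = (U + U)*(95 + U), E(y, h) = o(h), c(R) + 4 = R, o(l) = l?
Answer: 3631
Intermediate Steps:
c(R) = -4 + R
E(y, h) = h
S(U) = 2*U*(95 + U) (S(U) = (2*U)*(95 + U) = 2*U*(95 + U))
t = -3500 (t = 2*(-7*((-1*0 + 3) + 7))*(95 - 7*((-1*0 + 3) + 7)) = 2*(-7*((0 + 3) + 7))*(95 - 7*((0 + 3) + 7)) = 2*(-7*(3 + 7))*(95 - 7*(3 + 7)) = 2*(-7*10)*(95 - 7*10) = 2*(-70)*(95 - 70) = 2*(-70)*25 = -3500)
E(c(14), 131) - t = 131 - 1*(-3500) = 131 + 3500 = 3631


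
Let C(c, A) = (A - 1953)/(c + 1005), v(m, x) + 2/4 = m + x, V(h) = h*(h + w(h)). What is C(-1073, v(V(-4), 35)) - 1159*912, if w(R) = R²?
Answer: -143749155/136 ≈ -1.0570e+6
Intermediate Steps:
V(h) = h*(h + h²)
v(m, x) = -½ + m + x (v(m, x) = -½ + (m + x) = -½ + m + x)
C(c, A) = (-1953 + A)/(1005 + c)
C(-1073, v(V(-4), 35)) - 1159*912 = (-1953 + (-½ + (-4)²*(1 - 4) + 35))/(1005 - 1073) - 1159*912 = (-1953 + (-½ + 16*(-3) + 35))/(-68) - 1*1057008 = -(-1953 + (-½ - 48 + 35))/68 - 1057008 = -(-1953 - 27/2)/68 - 1057008 = -1/68*(-3933/2) - 1057008 = 3933/136 - 1057008 = -143749155/136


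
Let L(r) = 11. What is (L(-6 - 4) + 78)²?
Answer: 7921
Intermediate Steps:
(L(-6 - 4) + 78)² = (11 + 78)² = 89² = 7921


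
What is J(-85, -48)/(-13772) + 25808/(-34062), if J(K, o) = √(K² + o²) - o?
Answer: -44632844/58637733 - √9529/13772 ≈ -0.76825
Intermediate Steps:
J(-85, -48)/(-13772) + 25808/(-34062) = (√((-85)² + (-48)²) - 1*(-48))/(-13772) + 25808/(-34062) = (√(7225 + 2304) + 48)*(-1/13772) + 25808*(-1/34062) = (√9529 + 48)*(-1/13772) - 12904/17031 = (48 + √9529)*(-1/13772) - 12904/17031 = (-12/3443 - √9529/13772) - 12904/17031 = -44632844/58637733 - √9529/13772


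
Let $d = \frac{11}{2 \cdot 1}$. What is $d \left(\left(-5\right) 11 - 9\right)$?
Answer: $-352$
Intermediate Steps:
$d = \frac{11}{2} \approx 5.5$
$d \left(\left(-5\right) 11 - 9\right) = \frac{11 \left(\left(-5\right) 11 - 9\right)}{2} = \frac{11 \left(-55 - 9\right)}{2} = \frac{11}{2} \left(-64\right) = -352$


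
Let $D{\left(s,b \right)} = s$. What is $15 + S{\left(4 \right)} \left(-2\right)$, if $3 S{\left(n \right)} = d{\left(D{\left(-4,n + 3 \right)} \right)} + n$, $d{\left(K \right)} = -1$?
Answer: $13$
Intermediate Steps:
$S{\left(n \right)} = - \frac{1}{3} + \frac{n}{3}$ ($S{\left(n \right)} = \frac{-1 + n}{3} = - \frac{1}{3} + \frac{n}{3}$)
$15 + S{\left(4 \right)} \left(-2\right) = 15 + \left(- \frac{1}{3} + \frac{1}{3} \cdot 4\right) \left(-2\right) = 15 + \left(- \frac{1}{3} + \frac{4}{3}\right) \left(-2\right) = 15 + 1 \left(-2\right) = 15 - 2 = 13$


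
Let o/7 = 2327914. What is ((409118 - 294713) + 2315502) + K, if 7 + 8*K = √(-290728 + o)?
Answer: 19439249/8 + 11*√132270/8 ≈ 2.4304e+6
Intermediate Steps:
o = 16295398 (o = 7*2327914 = 16295398)
K = -7/8 + 11*√132270/8 (K = -7/8 + √(-290728 + 16295398)/8 = -7/8 + √16004670/8 = -7/8 + (11*√132270)/8 = -7/8 + 11*√132270/8 ≈ 499.20)
((409118 - 294713) + 2315502) + K = ((409118 - 294713) + 2315502) + (-7/8 + 11*√132270/8) = (114405 + 2315502) + (-7/8 + 11*√132270/8) = 2429907 + (-7/8 + 11*√132270/8) = 19439249/8 + 11*√132270/8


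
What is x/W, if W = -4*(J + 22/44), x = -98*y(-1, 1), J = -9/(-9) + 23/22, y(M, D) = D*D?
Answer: 77/8 ≈ 9.6250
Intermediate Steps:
y(M, D) = D²
J = 45/22 (J = -9*(-⅑) + 23*(1/22) = 1 + 23/22 = 45/22 ≈ 2.0455)
x = -98 (x = -98*1² = -98*1 = -98)
W = -112/11 (W = -4*(45/22 + 22/44) = -4*(45/22 + 22*(1/44)) = -4*(45/22 + ½) = -4*28/11 = -112/11 ≈ -10.182)
x/W = -98/(-112/11) = -98*(-11/112) = 77/8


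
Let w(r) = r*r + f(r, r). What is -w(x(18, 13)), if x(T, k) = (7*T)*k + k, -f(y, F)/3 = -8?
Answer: -2725825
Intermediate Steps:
f(y, F) = 24 (f(y, F) = -3*(-8) = 24)
x(T, k) = k + 7*T*k (x(T, k) = 7*T*k + k = k + 7*T*k)
w(r) = 24 + r**2 (w(r) = r*r + 24 = r**2 + 24 = 24 + r**2)
-w(x(18, 13)) = -(24 + (13*(1 + 7*18))**2) = -(24 + (13*(1 + 126))**2) = -(24 + (13*127)**2) = -(24 + 1651**2) = -(24 + 2725801) = -1*2725825 = -2725825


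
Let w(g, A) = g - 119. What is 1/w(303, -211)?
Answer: 1/184 ≈ 0.0054348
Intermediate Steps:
w(g, A) = -119 + g
1/w(303, -211) = 1/(-119 + 303) = 1/184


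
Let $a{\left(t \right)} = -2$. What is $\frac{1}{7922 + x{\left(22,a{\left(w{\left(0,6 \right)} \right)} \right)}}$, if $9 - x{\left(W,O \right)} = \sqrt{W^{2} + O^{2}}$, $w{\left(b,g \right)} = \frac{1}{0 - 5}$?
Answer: $\frac{7931}{62900273} + \frac{2 \sqrt{122}}{62900273} \approx 0.00012644$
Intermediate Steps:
$w{\left(b,g \right)} = - \frac{1}{5}$ ($w{\left(b,g \right)} = \frac{1}{-5} = - \frac{1}{5}$)
$x{\left(W,O \right)} = 9 - \sqrt{O^{2} + W^{2}}$ ($x{\left(W,O \right)} = 9 - \sqrt{W^{2} + O^{2}} = 9 - \sqrt{O^{2} + W^{2}}$)
$\frac{1}{7922 + x{\left(22,a{\left(w{\left(0,6 \right)} \right)} \right)}} = \frac{1}{7922 + \left(9 - \sqrt{\left(-2\right)^{2} + 22^{2}}\right)} = \frac{1}{7922 + \left(9 - \sqrt{4 + 484}\right)} = \frac{1}{7922 + \left(9 - \sqrt{488}\right)} = \frac{1}{7922 + \left(9 - 2 \sqrt{122}\right)} = \frac{1}{7931 - 2 \sqrt{122}}$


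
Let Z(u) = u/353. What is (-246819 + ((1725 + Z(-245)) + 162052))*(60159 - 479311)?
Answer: 12287051487792/353 ≈ 3.4807e+10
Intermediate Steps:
Z(u) = u/353 (Z(u) = u*(1/353) = u/353)
(-246819 + ((1725 + Z(-245)) + 162052))*(60159 - 479311) = (-246819 + ((1725 + (1/353)*(-245)) + 162052))*(60159 - 479311) = (-246819 + ((1725 - 245/353) + 162052))*(-419152) = (-246819 + (608680/353 + 162052))*(-419152) = (-246819 + 57813036/353)*(-419152) = -29314071/353*(-419152) = 12287051487792/353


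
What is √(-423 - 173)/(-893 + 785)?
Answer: -I*√149/54 ≈ -0.22605*I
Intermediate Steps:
√(-423 - 173)/(-893 + 785) = √(-596)/(-108) = -I*√149/54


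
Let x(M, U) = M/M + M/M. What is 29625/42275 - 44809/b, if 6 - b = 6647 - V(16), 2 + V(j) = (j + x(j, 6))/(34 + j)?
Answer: 2091088685/280817606 ≈ 7.4464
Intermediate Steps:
x(M, U) = 2 (x(M, U) = 1 + 1 = 2)
V(j) = -2 + (2 + j)/(34 + j) (V(j) = -2 + (j + 2)/(34 + j) = -2 + (2 + j)/(34 + j))
b = -166066/25 (b = 6 - (6647 - (-66 - 1*16)/(34 + 16)) = 6 - (6647 - (-66 - 16)/50) = 6 - (6647 - (-82)/50) = 6 - (6647 - 1*(-41/25)) = 6 - (6647 + 41/25) = 6 - 1*166216/25 = 6 - 166216/25 = -166066/25 ≈ -6642.6)
29625/42275 - 44809/b = 29625/42275 - 44809/(-166066/25) = 29625*(1/42275) - 44809*(-25/166066) = 1185/1691 + 1120225/166066 = 2091088685/280817606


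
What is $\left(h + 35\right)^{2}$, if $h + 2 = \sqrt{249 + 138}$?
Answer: $1476 + 198 \sqrt{43} \approx 2774.4$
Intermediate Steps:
$h = -2 + 3 \sqrt{43}$ ($h = -2 + \sqrt{249 + 138} = -2 + \sqrt{387} = -2 + 3 \sqrt{43} \approx 17.672$)
$\left(h + 35\right)^{2} = \left(\left(-2 + 3 \sqrt{43}\right) + 35\right)^{2} = \left(33 + 3 \sqrt{43}\right)^{2}$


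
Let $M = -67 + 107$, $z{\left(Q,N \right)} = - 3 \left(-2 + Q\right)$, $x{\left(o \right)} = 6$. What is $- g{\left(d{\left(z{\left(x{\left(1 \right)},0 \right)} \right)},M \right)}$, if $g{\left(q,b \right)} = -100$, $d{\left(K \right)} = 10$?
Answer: $100$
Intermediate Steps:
$z{\left(Q,N \right)} = 6 - 3 Q$
$M = 40$
$- g{\left(d{\left(z{\left(x{\left(1 \right)},0 \right)} \right)},M \right)} = \left(-1\right) \left(-100\right) = 100$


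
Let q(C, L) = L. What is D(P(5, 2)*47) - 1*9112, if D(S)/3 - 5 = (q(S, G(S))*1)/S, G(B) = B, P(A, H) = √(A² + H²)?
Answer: -9094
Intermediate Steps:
D(S) = 18 (D(S) = 15 + 3*((S*1)/S) = 15 + 3*(S/S) = 15 + 3*1 = 15 + 3 = 18)
D(P(5, 2)*47) - 1*9112 = 18 - 1*9112 = 18 - 9112 = -9094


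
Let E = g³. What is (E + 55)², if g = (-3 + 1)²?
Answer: 14161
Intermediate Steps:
g = 4 (g = (-2)² = 4)
E = 64 (E = 4³ = 64)
(E + 55)² = (64 + 55)² = 119² = 14161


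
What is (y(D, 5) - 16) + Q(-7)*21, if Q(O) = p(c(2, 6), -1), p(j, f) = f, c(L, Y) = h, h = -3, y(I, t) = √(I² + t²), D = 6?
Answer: -37 + √61 ≈ -29.190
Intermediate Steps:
c(L, Y) = -3
Q(O) = -1
(y(D, 5) - 16) + Q(-7)*21 = (√(6² + 5²) - 16) - 1*21 = (√(36 + 25) - 16) - 21 = (√61 - 16) - 21 = (-16 + √61) - 21 = -37 + √61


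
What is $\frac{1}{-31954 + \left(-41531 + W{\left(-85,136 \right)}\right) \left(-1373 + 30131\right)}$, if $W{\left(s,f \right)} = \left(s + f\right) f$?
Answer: $- \frac{1}{994914964} \approx -1.0051 \cdot 10^{-9}$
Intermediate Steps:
$W{\left(s,f \right)} = f \left(f + s\right)$ ($W{\left(s,f \right)} = \left(f + s\right) f = f \left(f + s\right)$)
$\frac{1}{-31954 + \left(-41531 + W{\left(-85,136 \right)}\right) \left(-1373 + 30131\right)} = \frac{1}{-31954 + \left(-41531 + 136 \left(136 - 85\right)\right) \left(-1373 + 30131\right)} = \frac{1}{-31954 + \left(-41531 + 136 \cdot 51\right) 28758} = \frac{1}{-31954 + \left(-41531 + 6936\right) 28758} = \frac{1}{-31954 - 994883010} = \frac{1}{-994914964} = - \frac{1}{994914964}$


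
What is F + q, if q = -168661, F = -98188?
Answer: -266849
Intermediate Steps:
F + q = -98188 - 168661 = -266849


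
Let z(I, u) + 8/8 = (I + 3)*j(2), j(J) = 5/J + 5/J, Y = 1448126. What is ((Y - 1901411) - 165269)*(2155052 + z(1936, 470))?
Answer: -1339012297284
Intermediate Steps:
j(J) = 10/J
z(I, u) = 14 + 5*I (z(I, u) = -1 + (I + 3)*(10/2) = -1 + (3 + I)*(10*(1/2)) = -1 + (3 + I)*5 = -1 + (15 + 5*I) = 14 + 5*I)
((Y - 1901411) - 165269)*(2155052 + z(1936, 470)) = ((1448126 - 1901411) - 165269)*(2155052 + (14 + 5*1936)) = (-453285 - 165269)*(2155052 + (14 + 9680)) = -618554*(2155052 + 9694) = -618554*2164746 = -1339012297284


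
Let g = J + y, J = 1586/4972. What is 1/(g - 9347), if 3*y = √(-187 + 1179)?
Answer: -519878885526/4859135978002777 - 74162352*√62/4859135978002777 ≈ -0.00010711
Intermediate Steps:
J = 793/2486 (J = 1586*(1/4972) = 793/2486 ≈ 0.31899)
y = 4*√62/3 (y = √(-187 + 1179)/3 = √992/3 = (4*√62)/3 = 4*√62/3 ≈ 10.499)
g = 793/2486 + 4*√62/3 ≈ 10.818
1/(g - 9347) = 1/((793/2486 + 4*√62/3) - 9347) = 1/(-23235849/2486 + 4*√62/3)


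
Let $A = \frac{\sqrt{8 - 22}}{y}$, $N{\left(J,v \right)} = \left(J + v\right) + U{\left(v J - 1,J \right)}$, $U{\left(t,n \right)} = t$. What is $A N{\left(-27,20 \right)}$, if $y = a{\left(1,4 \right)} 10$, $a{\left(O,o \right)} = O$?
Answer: $- \frac{274 i \sqrt{14}}{5} \approx - 205.04 i$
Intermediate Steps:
$N{\left(J,v \right)} = -1 + J + v + J v$ ($N{\left(J,v \right)} = \left(J + v\right) + \left(v J - 1\right) = \left(J + v\right) + \left(J v - 1\right) = \left(J + v\right) + \left(-1 + J v\right) = -1 + J + v + J v$)
$y = 10$ ($y = 1 \cdot 10 = 10$)
$A = \frac{i \sqrt{14}}{10}$ ($A = \frac{\sqrt{8 - 22}}{10} = \sqrt{-14} \cdot \frac{1}{10} = i \sqrt{14} \cdot \frac{1}{10} = \frac{i \sqrt{14}}{10} \approx 0.37417 i$)
$A N{\left(-27,20 \right)} = \frac{i \sqrt{14}}{10} \left(-1 - 27 + 20 - 540\right) = \frac{i \sqrt{14}}{10} \left(-548\right) = - \frac{274 i \sqrt{14}}{5}$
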